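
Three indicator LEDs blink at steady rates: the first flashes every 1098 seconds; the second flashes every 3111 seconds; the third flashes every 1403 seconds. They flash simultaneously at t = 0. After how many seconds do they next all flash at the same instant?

The first simultaneous occurrence is after LCM of the individual periods.
1098 = 2 × 3^2 × 61
3111 = 3 × 17 × 61
1403 = 23 × 61
LCM(1098, 3111, 1403) = 2 × 3^2 × 17 × 23 × 61 = 429318.

429318 seconds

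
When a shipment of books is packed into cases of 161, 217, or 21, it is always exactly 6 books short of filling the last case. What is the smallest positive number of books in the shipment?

Being 6 short of a full case of size k means N ≡ −6 (mod k), i.e. N + 6 is a multiple of each size.
161 = 7 × 23
217 = 7 × 31
21 = 3 × 7
LCM(161, 217, 21) = 3 × 7 × 23 × 31 = 14973.
Smallest positive N is 14973 − 6 = 14967.

14967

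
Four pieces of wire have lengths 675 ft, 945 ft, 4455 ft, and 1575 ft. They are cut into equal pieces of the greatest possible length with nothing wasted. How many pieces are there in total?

Piece length = gcd(675, 945, 4455, 1575).
675 = 3^3 × 5^2
945 = 3^3 × 5 × 7
4455 = 3^4 × 5 × 11
1575 = 3^2 × 5^2 × 7
gcd(675, 945, 4455, 1575) = 3^2 × 5 = 45.
Total pieces = 675/45 + 945/45 + 4455/45 + 1575/45 = 15 + 21 + 99 + 35 = 170.

170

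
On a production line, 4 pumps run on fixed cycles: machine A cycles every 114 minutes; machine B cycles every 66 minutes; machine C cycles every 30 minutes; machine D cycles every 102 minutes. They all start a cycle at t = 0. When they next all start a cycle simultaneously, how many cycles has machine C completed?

3553 cycles

They are all back at their starting positions together after one LCM of the periods.
114 = 2 × 3 × 19
66 = 2 × 3 × 11
30 = 2 × 3 × 5
102 = 2 × 3 × 17
LCM(114, 66, 30, 102) = 2 × 3 × 5 × 11 × 17 × 19 = 106590.
Cycles for period 30: 106590 / 30 = 3553.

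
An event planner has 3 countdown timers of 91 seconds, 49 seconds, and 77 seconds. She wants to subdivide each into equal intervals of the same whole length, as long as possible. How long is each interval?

The interval must divide each timer length; the longest such is the gcd.
91 = 7 × 13
49 = 7^2
77 = 7 × 11
gcd(91, 49, 77) = 7.

7 seconds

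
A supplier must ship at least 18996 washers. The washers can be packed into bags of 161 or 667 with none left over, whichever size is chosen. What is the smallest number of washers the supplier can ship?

The number of washers must be a common multiple of 161 and 667, so a multiple of their LCM.
161 = 7 × 23
667 = 23 × 29
LCM(161, 667) = 7 × 23 × 29 = 4669.
Smallest multiple of 4669 that is ≥ 18996: ⌈18996/4669⌉ × 4669 = 5 × 4669 = 23345.

23345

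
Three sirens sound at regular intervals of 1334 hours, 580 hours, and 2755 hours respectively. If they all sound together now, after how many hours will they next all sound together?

They coincide at every common multiple of the periods; the first is the LCM.
1334 = 2 × 23 × 29
580 = 2^2 × 5 × 29
2755 = 5 × 19 × 29
LCM(1334, 580, 2755) = 2^2 × 5 × 19 × 23 × 29 = 253460.

253460 hours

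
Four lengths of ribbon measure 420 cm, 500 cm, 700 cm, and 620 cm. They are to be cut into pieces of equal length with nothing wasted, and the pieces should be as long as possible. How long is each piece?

Each piece length must divide every original length, so the longest possible is gcd(420, 500, 700, 620).
420 = 2^2 × 3 × 5 × 7
500 = 2^2 × 5^3
700 = 2^2 × 5^2 × 7
620 = 2^2 × 5 × 31
gcd(420, 500, 700, 620) = 2^2 × 5 = 20.

20 cm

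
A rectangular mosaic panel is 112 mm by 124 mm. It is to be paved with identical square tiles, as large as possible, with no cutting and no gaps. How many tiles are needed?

Tile side = gcd(112, 124).
112 = 2^4 × 7
124 = 2^2 × 31
gcd(112, 124) = 2^2 = 4.
Tiles: (112/4) × (124/4) = 28 × 31 = 868.

868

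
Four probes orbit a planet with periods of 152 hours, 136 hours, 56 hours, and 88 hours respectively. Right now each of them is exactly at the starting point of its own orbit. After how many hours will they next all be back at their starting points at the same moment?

198968 hours

The first simultaneous occurrence is after LCM of the individual periods.
152 = 2^3 × 19
136 = 2^3 × 17
56 = 2^3 × 7
88 = 2^3 × 11
LCM(152, 136, 56, 88) = 2^3 × 7 × 11 × 17 × 19 = 198968.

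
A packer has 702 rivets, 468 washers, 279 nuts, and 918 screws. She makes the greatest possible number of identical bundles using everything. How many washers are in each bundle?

Number of bundles = gcd(702, 468, 279, 918).
702 = 2 × 3^3 × 13
468 = 2^2 × 3^2 × 13
279 = 3^2 × 31
918 = 2 × 3^3 × 17
gcd(702, 468, 279, 918) = 3^2 = 9.
washers per bundle = 468 / 9 = 52.

52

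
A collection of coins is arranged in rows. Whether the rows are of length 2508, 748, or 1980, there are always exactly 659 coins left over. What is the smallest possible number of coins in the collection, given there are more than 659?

640199

N − 659 must be a common multiple of 2508, 748, and 1980.
2508 = 2^2 × 3 × 11 × 19
748 = 2^2 × 11 × 17
1980 = 2^2 × 3^2 × 5 × 11
LCM(2508, 748, 1980) = 2^2 × 3^2 × 5 × 11 × 17 × 19 = 639540.
Smallest N > 659 is LCM + 659 = 639540 + 659 = 640199.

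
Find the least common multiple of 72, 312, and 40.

4680

72 = 2^3 × 3^2
312 = 2^3 × 3 × 13
40 = 2^3 × 5
LCM(72, 312, 40) = 2^3 × 3^2 × 5 × 13 = 4680.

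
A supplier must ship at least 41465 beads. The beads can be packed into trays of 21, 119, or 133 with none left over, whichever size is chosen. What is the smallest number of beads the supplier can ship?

The number of beads must be a common multiple of 21, 119, and 133, so a multiple of their LCM.
21 = 3 × 7
119 = 7 × 17
133 = 7 × 19
LCM(21, 119, 133) = 3 × 7 × 17 × 19 = 6783.
Smallest multiple of 6783 that is ≥ 41465: ⌈41465/6783⌉ × 6783 = 7 × 6783 = 47481.

47481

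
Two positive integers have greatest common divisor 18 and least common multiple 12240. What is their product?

For any two positive integers, gcd × lcm = product = 18 × 12240 = 220320.

220320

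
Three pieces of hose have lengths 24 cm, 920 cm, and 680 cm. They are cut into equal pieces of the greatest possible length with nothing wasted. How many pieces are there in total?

Piece length = gcd(24, 920, 680).
24 = 2^3 × 3
920 = 2^3 × 5 × 23
680 = 2^3 × 5 × 17
gcd(24, 920, 680) = 2^3 = 8.
Total pieces = 24/8 + 920/8 + 680/8 = 3 + 115 + 85 = 203.

203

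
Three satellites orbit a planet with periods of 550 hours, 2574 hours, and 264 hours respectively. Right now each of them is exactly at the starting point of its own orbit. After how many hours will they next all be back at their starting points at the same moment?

The first simultaneous occurrence is after LCM of the individual periods.
550 = 2 × 5^2 × 11
2574 = 2 × 3^2 × 11 × 13
264 = 2^3 × 3 × 11
LCM(550, 2574, 264) = 2^3 × 3^2 × 5^2 × 11 × 13 = 257400.

257400 hours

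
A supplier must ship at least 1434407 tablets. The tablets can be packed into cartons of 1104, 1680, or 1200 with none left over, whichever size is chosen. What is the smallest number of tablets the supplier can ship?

The number of tablets must be a common multiple of 1104, 1680, and 1200, so a multiple of their LCM.
1104 = 2^4 × 3 × 23
1680 = 2^4 × 3 × 5 × 7
1200 = 2^4 × 3 × 5^2
LCM(1104, 1680, 1200) = 2^4 × 3 × 5^2 × 7 × 23 = 193200.
Smallest multiple of 193200 that is ≥ 1434407: ⌈1434407/193200⌉ × 193200 = 8 × 193200 = 1545600.

1545600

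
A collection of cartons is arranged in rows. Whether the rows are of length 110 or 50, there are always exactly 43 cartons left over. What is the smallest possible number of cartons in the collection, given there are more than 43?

593

N − 43 must be a common multiple of 110 and 50.
110 = 2 × 5 × 11
50 = 2 × 5^2
LCM(110, 50) = 2 × 5^2 × 11 = 550.
Smallest N > 43 is LCM + 43 = 550 + 43 = 593.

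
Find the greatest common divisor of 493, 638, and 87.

29

493 = 17 × 29
638 = 2 × 11 × 29
87 = 3 × 29
gcd(493, 638, 87) = 29.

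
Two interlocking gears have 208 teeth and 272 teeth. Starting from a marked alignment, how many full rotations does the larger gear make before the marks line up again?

13 rotations

The first common completion time is the LCM of the periods.
208 = 2^4 × 13
272 = 2^4 × 17
LCM(208, 272) = 2^4 × 13 × 17 = 3536.
Rotations for period 272: 3536 / 272 = 13.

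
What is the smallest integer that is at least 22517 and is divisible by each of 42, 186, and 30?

The integer must be a common multiple of 42, 186, and 30, so a multiple of their LCM.
42 = 2 × 3 × 7
186 = 2 × 3 × 31
30 = 2 × 3 × 5
LCM(42, 186, 30) = 2 × 3 × 5 × 7 × 31 = 6510.
Smallest multiple of 6510 that is ≥ 22517: ⌈22517/6510⌉ × 6510 = 4 × 6510 = 26040.

26040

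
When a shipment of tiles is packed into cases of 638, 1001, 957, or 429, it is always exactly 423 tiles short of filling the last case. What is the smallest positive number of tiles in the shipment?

173751

Being 423 short of a full case of size k means N ≡ −423 (mod k), i.e. N + 423 is a multiple of each size.
638 = 2 × 11 × 29
1001 = 7 × 11 × 13
957 = 3 × 11 × 29
429 = 3 × 11 × 13
LCM(638, 1001, 957, 429) = 2 × 3 × 7 × 11 × 13 × 29 = 174174.
Smallest positive N is 174174 − 423 = 173751.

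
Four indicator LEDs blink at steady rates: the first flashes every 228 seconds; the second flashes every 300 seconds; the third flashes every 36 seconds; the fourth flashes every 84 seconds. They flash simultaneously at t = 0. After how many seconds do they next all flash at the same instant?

The first simultaneous occurrence is after LCM of the individual periods.
228 = 2^2 × 3 × 19
300 = 2^2 × 3 × 5^2
36 = 2^2 × 3^2
84 = 2^2 × 3 × 7
LCM(228, 300, 36, 84) = 2^2 × 3^2 × 5^2 × 7 × 19 = 119700.

119700 seconds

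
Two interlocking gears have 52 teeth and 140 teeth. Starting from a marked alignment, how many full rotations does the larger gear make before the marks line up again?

13 rotations

The first common completion time is the LCM of the periods.
52 = 2^2 × 13
140 = 2^2 × 5 × 7
LCM(52, 140) = 2^2 × 5 × 7 × 13 = 1820.
Rotations for period 140: 1820 / 140 = 13.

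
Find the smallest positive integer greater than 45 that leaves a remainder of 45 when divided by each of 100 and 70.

N − 45 must be a common multiple of 100 and 70.
100 = 2^2 × 5^2
70 = 2 × 5 × 7
LCM(100, 70) = 2^2 × 5^2 × 7 = 700.
Smallest N > 45 is LCM + 45 = 700 + 45 = 745.

745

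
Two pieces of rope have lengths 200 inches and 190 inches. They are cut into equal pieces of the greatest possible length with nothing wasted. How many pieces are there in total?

Piece length = gcd(200, 190).
200 = 2^3 × 5^2
190 = 2 × 5 × 19
gcd(200, 190) = 2 × 5 = 10.
Total pieces = 200/10 + 190/10 = 20 + 19 = 39.

39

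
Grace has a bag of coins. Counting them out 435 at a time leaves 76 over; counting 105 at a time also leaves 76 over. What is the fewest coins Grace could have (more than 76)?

3121

N − 76 must be a common multiple of 435 and 105.
435 = 3 × 5 × 29
105 = 3 × 5 × 7
LCM(435, 105) = 3 × 5 × 7 × 29 = 3045.
Smallest N > 76 is LCM + 76 = 3045 + 76 = 3121.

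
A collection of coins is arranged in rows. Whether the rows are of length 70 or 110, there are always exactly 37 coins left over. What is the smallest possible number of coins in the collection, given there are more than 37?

807

N − 37 must be a common multiple of 70 and 110.
70 = 2 × 5 × 7
110 = 2 × 5 × 11
LCM(70, 110) = 2 × 5 × 7 × 11 = 770.
Smallest N > 37 is LCM + 37 = 770 + 37 = 807.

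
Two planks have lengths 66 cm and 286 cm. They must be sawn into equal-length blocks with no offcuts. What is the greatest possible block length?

The block length must divide every plank, so the greatest is gcd(66, 286).
66 = 2 × 3 × 11
286 = 2 × 11 × 13
gcd(66, 286) = 2 × 11 = 22.

22 cm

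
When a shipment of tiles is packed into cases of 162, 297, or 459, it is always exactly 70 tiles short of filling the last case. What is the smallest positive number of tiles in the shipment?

30224

Being 70 short of a full case of size k means N ≡ −70 (mod k), i.e. N + 70 is a multiple of each size.
162 = 2 × 3^4
297 = 3^3 × 11
459 = 3^3 × 17
LCM(162, 297, 459) = 2 × 3^4 × 11 × 17 = 30294.
Smallest positive N is 30294 − 70 = 30224.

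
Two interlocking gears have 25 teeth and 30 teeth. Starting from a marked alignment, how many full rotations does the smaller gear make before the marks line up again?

The first common completion time is the LCM of the periods.
25 = 5^2
30 = 2 × 3 × 5
LCM(25, 30) = 2 × 3 × 5^2 = 150.
Rotations for period 25: 150 / 25 = 6.

6 rotations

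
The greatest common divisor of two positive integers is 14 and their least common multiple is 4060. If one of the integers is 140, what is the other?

406

For two integers, gcd × lcm = product, so the other is (14 × 4060) / 140 = 56840 / 140 = 406.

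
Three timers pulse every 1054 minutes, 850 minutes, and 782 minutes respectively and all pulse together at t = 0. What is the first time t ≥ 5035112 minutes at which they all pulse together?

5454450 minutes

Joint pulses occur at multiples of LCM(1054, 850, 782).
1054 = 2 × 17 × 31
850 = 2 × 5^2 × 17
782 = 2 × 17 × 23
LCM(1054, 850, 782) = 2 × 5^2 × 17 × 23 × 31 = 606050.
Smallest multiple of 606050 that is ≥ 5035112: ⌈5035112/606050⌉ × 606050 = 9 × 606050 = 5454450.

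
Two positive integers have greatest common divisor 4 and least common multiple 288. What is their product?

For any two positive integers, gcd × lcm = product = 4 × 288 = 1152.

1152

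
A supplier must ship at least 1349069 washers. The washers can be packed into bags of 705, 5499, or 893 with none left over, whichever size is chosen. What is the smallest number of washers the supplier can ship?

1567215

The number of washers must be a common multiple of 705, 5499, and 893, so a multiple of their LCM.
705 = 3 × 5 × 47
5499 = 3^2 × 13 × 47
893 = 19 × 47
LCM(705, 5499, 893) = 3^2 × 5 × 13 × 19 × 47 = 522405.
Smallest multiple of 522405 that is ≥ 1349069: ⌈1349069/522405⌉ × 522405 = 3 × 522405 = 1567215.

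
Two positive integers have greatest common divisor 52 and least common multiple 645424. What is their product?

For any two positive integers, gcd × lcm = product = 52 × 645424 = 33562048.

33562048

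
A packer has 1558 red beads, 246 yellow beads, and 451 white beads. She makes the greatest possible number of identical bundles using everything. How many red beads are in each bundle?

38

Number of bundles = gcd(1558, 246, 451).
1558 = 2 × 19 × 41
246 = 2 × 3 × 41
451 = 11 × 41
gcd(1558, 246, 451) = 41.
red beads per bundle = 1558 / 41 = 38.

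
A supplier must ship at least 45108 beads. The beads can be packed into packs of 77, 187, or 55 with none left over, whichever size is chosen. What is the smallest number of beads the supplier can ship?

45815

The number of beads must be a common multiple of 77, 187, and 55, so a multiple of their LCM.
77 = 7 × 11
187 = 11 × 17
55 = 5 × 11
LCM(77, 187, 55) = 5 × 7 × 11 × 17 = 6545.
Smallest multiple of 6545 that is ≥ 45108: ⌈45108/6545⌉ × 6545 = 7 × 6545 = 45815.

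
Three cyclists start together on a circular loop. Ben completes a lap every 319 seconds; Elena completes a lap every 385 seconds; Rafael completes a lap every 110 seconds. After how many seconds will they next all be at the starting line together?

22330 seconds

We need the least common multiple of the intervals.
319 = 11 × 29
385 = 5 × 7 × 11
110 = 2 × 5 × 11
LCM(319, 385, 110) = 2 × 5 × 7 × 11 × 29 = 22330.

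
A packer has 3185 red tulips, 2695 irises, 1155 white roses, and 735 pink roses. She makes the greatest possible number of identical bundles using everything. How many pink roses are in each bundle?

Number of bundles = gcd(3185, 2695, 1155, 735).
3185 = 5 × 7^2 × 13
2695 = 5 × 7^2 × 11
1155 = 3 × 5 × 7 × 11
735 = 3 × 5 × 7^2
gcd(3185, 2695, 1155, 735) = 5 × 7 = 35.
pink roses per bundle = 735 / 35 = 21.

21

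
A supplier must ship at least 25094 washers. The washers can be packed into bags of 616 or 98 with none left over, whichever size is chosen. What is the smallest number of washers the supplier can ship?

25872

The number of washers must be a common multiple of 616 and 98, so a multiple of their LCM.
616 = 2^3 × 7 × 11
98 = 2 × 7^2
LCM(616, 98) = 2^3 × 7^2 × 11 = 4312.
Smallest multiple of 4312 that is ≥ 25094: ⌈25094/4312⌉ × 4312 = 6 × 4312 = 25872.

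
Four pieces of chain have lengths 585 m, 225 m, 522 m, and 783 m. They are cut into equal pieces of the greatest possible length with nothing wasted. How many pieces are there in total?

235

Piece length = gcd(585, 225, 522, 783).
585 = 3^2 × 5 × 13
225 = 3^2 × 5^2
522 = 2 × 3^2 × 29
783 = 3^3 × 29
gcd(585, 225, 522, 783) = 3^2 = 9.
Total pieces = 585/9 + 225/9 + 522/9 + 783/9 = 65 + 25 + 58 + 87 = 235.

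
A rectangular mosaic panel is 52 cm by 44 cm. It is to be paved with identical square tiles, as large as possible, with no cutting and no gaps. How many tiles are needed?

Tile side = gcd(52, 44).
52 = 2^2 × 13
44 = 2^2 × 11
gcd(52, 44) = 2^2 = 4.
Tiles: (52/4) × (44/4) = 13 × 11 = 143.

143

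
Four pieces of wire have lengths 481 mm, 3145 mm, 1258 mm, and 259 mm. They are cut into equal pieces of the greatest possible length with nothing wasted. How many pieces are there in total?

Piece length = gcd(481, 3145, 1258, 259).
481 = 13 × 37
3145 = 5 × 17 × 37
1258 = 2 × 17 × 37
259 = 7 × 37
gcd(481, 3145, 1258, 259) = 37.
Total pieces = 481/37 + 3145/37 + 1258/37 + 259/37 = 13 + 85 + 34 + 7 = 139.

139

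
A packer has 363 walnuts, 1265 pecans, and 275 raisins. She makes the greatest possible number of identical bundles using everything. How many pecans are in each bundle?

115

Number of bundles = gcd(363, 1265, 275).
363 = 3 × 11^2
1265 = 5 × 11 × 23
275 = 5^2 × 11
gcd(363, 1265, 275) = 11.
pecans per bundle = 1265 / 11 = 115.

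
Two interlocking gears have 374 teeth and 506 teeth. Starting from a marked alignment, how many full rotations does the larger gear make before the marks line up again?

17 rotations

The first common completion time is the LCM of the periods.
374 = 2 × 11 × 17
506 = 2 × 11 × 23
LCM(374, 506) = 2 × 11 × 17 × 23 = 8602.
Rotations for period 506: 8602 / 506 = 17.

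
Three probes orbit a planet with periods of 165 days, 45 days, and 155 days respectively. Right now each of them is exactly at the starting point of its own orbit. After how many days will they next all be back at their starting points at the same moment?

15345 days

We need the least common multiple of the intervals.
165 = 3 × 5 × 11
45 = 3^2 × 5
155 = 5 × 31
LCM(165, 45, 155) = 3^2 × 5 × 11 × 31 = 15345.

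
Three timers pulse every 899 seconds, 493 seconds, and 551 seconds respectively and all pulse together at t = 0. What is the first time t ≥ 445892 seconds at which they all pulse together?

Joint pulses occur at multiples of LCM(899, 493, 551).
899 = 29 × 31
493 = 17 × 29
551 = 19 × 29
LCM(899, 493, 551) = 17 × 19 × 29 × 31 = 290377.
Smallest multiple of 290377 that is ≥ 445892: ⌈445892/290377⌉ × 290377 = 2 × 290377 = 580754.

580754 seconds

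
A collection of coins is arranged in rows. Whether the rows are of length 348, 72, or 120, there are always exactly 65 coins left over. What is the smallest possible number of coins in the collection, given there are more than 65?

10505

N − 65 must be a common multiple of 348, 72, and 120.
348 = 2^2 × 3 × 29
72 = 2^3 × 3^2
120 = 2^3 × 3 × 5
LCM(348, 72, 120) = 2^3 × 3^2 × 5 × 29 = 10440.
Smallest N > 65 is LCM + 65 = 10440 + 65 = 10505.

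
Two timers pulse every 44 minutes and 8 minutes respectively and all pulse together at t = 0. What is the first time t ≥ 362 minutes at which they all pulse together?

440 minutes

Joint pulses occur at multiples of LCM(44, 8).
44 = 2^2 × 11
8 = 2^3
LCM(44, 8) = 2^3 × 11 = 88.
Smallest multiple of 88 that is ≥ 362: ⌈362/88⌉ × 88 = 5 × 88 = 440.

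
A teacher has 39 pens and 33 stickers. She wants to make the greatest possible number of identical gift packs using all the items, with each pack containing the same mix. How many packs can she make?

The pack count must divide each quantity, so the greatest is gcd(39, 33).
39 = 3 × 13
33 = 3 × 11
gcd(39, 33) = 3.

3 packs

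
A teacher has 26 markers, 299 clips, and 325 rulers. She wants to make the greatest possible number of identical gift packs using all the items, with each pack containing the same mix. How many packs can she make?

13 packs

The pack count must divide each quantity, so the greatest is gcd(26, 299, 325).
26 = 2 × 13
299 = 13 × 23
325 = 5^2 × 13
gcd(26, 299, 325) = 13.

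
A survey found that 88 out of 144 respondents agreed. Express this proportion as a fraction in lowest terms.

88 = 2^3 × 11
144 = 2^4 × 3^2
gcd(88, 144) = 2^3 = 8.
Divide numerator and denominator by 8: 88/144 = 11/18.

11/18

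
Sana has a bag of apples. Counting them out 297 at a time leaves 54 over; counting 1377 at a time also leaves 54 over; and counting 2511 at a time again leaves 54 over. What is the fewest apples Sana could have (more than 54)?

N − 54 must be a common multiple of 297, 1377, and 2511.
297 = 3^3 × 11
1377 = 3^4 × 17
2511 = 3^4 × 31
LCM(297, 1377, 2511) = 3^4 × 11 × 17 × 31 = 469557.
Smallest N > 54 is LCM + 54 = 469557 + 54 = 469611.

469611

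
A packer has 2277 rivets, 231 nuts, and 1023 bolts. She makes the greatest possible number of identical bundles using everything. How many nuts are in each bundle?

7

Number of bundles = gcd(2277, 231, 1023).
2277 = 3^2 × 11 × 23
231 = 3 × 7 × 11
1023 = 3 × 11 × 31
gcd(2277, 231, 1023) = 3 × 11 = 33.
nuts per bundle = 231 / 33 = 7.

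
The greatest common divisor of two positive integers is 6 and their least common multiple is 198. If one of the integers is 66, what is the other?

18

For two integers, gcd × lcm = product, so the other is (6 × 198) / 66 = 1188 / 66 = 18.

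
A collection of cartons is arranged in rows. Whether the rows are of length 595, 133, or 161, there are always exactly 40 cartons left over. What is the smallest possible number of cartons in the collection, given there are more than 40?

260055

N − 40 must be a common multiple of 595, 133, and 161.
595 = 5 × 7 × 17
133 = 7 × 19
161 = 7 × 23
LCM(595, 133, 161) = 5 × 7 × 17 × 19 × 23 = 260015.
Smallest N > 40 is LCM + 40 = 260015 + 40 = 260055.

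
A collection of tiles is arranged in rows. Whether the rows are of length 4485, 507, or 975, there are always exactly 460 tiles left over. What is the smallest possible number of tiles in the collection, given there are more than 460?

291985

N − 460 must be a common multiple of 4485, 507, and 975.
4485 = 3 × 5 × 13 × 23
507 = 3 × 13^2
975 = 3 × 5^2 × 13
LCM(4485, 507, 975) = 3 × 5^2 × 13^2 × 23 = 291525.
Smallest N > 460 is LCM + 460 = 291525 + 460 = 291985.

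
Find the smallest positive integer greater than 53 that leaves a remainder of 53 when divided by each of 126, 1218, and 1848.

N − 53 must be a common multiple of 126, 1218, and 1848.
126 = 2 × 3^2 × 7
1218 = 2 × 3 × 7 × 29
1848 = 2^3 × 3 × 7 × 11
LCM(126, 1218, 1848) = 2^3 × 3^2 × 7 × 11 × 29 = 160776.
Smallest N > 53 is LCM + 53 = 160776 + 53 = 160829.

160829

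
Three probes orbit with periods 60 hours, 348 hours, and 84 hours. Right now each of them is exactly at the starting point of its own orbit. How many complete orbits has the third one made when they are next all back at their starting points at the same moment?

The first common completion time is the LCM of the periods.
60 = 2^2 × 3 × 5
348 = 2^2 × 3 × 29
84 = 2^2 × 3 × 7
LCM(60, 348, 84) = 2^2 × 3 × 5 × 7 × 29 = 12180.
Orbits for period 84: 12180 / 84 = 145.

145 orbits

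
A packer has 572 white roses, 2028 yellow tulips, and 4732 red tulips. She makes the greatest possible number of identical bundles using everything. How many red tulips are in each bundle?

91

Number of bundles = gcd(572, 2028, 4732).
572 = 2^2 × 11 × 13
2028 = 2^2 × 3 × 13^2
4732 = 2^2 × 7 × 13^2
gcd(572, 2028, 4732) = 2^2 × 13 = 52.
red tulips per bundle = 4732 / 52 = 91.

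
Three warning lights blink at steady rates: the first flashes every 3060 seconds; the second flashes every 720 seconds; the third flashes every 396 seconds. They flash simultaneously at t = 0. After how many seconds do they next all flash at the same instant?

134640 seconds

They coincide at every common multiple of the periods; the first is the LCM.
3060 = 2^2 × 3^2 × 5 × 17
720 = 2^4 × 3^2 × 5
396 = 2^2 × 3^2 × 11
LCM(3060, 720, 396) = 2^4 × 3^2 × 5 × 11 × 17 = 134640.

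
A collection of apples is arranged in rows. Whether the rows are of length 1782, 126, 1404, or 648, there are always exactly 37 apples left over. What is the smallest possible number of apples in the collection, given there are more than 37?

N − 37 must be a common multiple of 1782, 126, 1404, and 648.
1782 = 2 × 3^4 × 11
126 = 2 × 3^2 × 7
1404 = 2^2 × 3^3 × 13
648 = 2^3 × 3^4
LCM(1782, 126, 1404, 648) = 2^3 × 3^4 × 7 × 11 × 13 = 648648.
Smallest N > 37 is LCM + 37 = 648648 + 37 = 648685.

648685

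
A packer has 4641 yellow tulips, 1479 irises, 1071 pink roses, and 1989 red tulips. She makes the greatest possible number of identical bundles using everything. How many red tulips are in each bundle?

Number of bundles = gcd(4641, 1479, 1071, 1989).
4641 = 3 × 7 × 13 × 17
1479 = 3 × 17 × 29
1071 = 3^2 × 7 × 17
1989 = 3^2 × 13 × 17
gcd(4641, 1479, 1071, 1989) = 3 × 17 = 51.
red tulips per bundle = 1989 / 51 = 39.

39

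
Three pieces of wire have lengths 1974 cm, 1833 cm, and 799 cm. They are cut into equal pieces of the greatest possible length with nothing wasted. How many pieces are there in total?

Piece length = gcd(1974, 1833, 799).
1974 = 2 × 3 × 7 × 47
1833 = 3 × 13 × 47
799 = 17 × 47
gcd(1974, 1833, 799) = 47.
Total pieces = 1974/47 + 1833/47 + 799/47 = 42 + 39 + 17 = 98.

98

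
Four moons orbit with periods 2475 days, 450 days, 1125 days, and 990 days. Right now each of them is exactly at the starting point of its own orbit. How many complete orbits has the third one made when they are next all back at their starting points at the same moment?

22 orbits

The first common completion time is the LCM of the periods.
2475 = 3^2 × 5^2 × 11
450 = 2 × 3^2 × 5^2
1125 = 3^2 × 5^3
990 = 2 × 3^2 × 5 × 11
LCM(2475, 450, 1125, 990) = 2 × 3^2 × 5^3 × 11 = 24750.
Orbits for period 1125: 24750 / 1125 = 22.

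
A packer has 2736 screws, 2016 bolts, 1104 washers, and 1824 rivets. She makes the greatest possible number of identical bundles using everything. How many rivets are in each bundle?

38

Number of bundles = gcd(2736, 2016, 1104, 1824).
2736 = 2^4 × 3^2 × 19
2016 = 2^5 × 3^2 × 7
1104 = 2^4 × 3 × 23
1824 = 2^5 × 3 × 19
gcd(2736, 2016, 1104, 1824) = 2^4 × 3 = 48.
rivets per bundle = 1824 / 48 = 38.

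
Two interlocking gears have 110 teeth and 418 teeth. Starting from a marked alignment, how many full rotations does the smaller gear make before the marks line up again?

All finish a whole number of cycles simultaneously at t = LCM of the periods.
110 = 2 × 5 × 11
418 = 2 × 11 × 19
LCM(110, 418) = 2 × 5 × 11 × 19 = 2090.
Rotations for period 110: 2090 / 110 = 19.

19 rotations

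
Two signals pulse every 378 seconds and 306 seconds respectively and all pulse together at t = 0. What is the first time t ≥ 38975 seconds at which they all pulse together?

Joint pulses occur at multiples of LCM(378, 306).
378 = 2 × 3^3 × 7
306 = 2 × 3^2 × 17
LCM(378, 306) = 2 × 3^3 × 7 × 17 = 6426.
Smallest multiple of 6426 that is ≥ 38975: ⌈38975/6426⌉ × 6426 = 7 × 6426 = 44982.

44982 seconds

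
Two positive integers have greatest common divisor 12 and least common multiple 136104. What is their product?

For any two positive integers, gcd × lcm = product = 12 × 136104 = 1633248.

1633248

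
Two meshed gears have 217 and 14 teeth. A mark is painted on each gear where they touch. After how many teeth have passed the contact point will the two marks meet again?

They coincide at every common multiple of the periods; the first is the LCM.
217 = 7 × 31
14 = 2 × 7
LCM(217, 14) = 2 × 7 × 31 = 434.

434 teeth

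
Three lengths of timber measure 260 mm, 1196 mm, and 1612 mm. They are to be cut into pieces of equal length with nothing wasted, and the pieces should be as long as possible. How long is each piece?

Each piece length must divide every original length, so the longest possible is gcd(260, 1196, 1612).
260 = 2^2 × 5 × 13
1196 = 2^2 × 13 × 23
1612 = 2^2 × 13 × 31
gcd(260, 1196, 1612) = 2^2 × 13 = 52.

52 mm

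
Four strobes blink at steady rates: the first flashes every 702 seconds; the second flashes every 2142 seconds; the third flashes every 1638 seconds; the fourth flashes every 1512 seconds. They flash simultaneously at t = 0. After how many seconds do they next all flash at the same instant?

334152 seconds

The first simultaneous occurrence is after LCM of the individual periods.
702 = 2 × 3^3 × 13
2142 = 2 × 3^2 × 7 × 17
1638 = 2 × 3^2 × 7 × 13
1512 = 2^3 × 3^3 × 7
LCM(702, 2142, 1638, 1512) = 2^3 × 3^3 × 7 × 13 × 17 = 334152.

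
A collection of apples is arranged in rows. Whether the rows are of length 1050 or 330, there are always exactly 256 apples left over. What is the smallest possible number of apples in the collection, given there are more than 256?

11806

N − 256 must be a common multiple of 1050 and 330.
1050 = 2 × 3 × 5^2 × 7
330 = 2 × 3 × 5 × 11
LCM(1050, 330) = 2 × 3 × 5^2 × 7 × 11 = 11550.
Smallest N > 256 is LCM + 256 = 11550 + 256 = 11806.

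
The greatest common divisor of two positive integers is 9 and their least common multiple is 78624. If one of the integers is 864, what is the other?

819

For two integers, gcd × lcm = product, so the other is (9 × 78624) / 864 = 707616 / 864 = 819.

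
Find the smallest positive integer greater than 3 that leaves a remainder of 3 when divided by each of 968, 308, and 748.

N − 3 must be a common multiple of 968, 308, and 748.
968 = 2^3 × 11^2
308 = 2^2 × 7 × 11
748 = 2^2 × 11 × 17
LCM(968, 308, 748) = 2^3 × 7 × 11^2 × 17 = 115192.
Smallest N > 3 is LCM + 3 = 115192 + 3 = 115195.

115195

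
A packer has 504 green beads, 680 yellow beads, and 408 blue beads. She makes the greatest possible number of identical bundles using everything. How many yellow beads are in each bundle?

Number of bundles = gcd(504, 680, 408).
504 = 2^3 × 3^2 × 7
680 = 2^3 × 5 × 17
408 = 2^3 × 3 × 17
gcd(504, 680, 408) = 2^3 = 8.
yellow beads per bundle = 680 / 8 = 85.

85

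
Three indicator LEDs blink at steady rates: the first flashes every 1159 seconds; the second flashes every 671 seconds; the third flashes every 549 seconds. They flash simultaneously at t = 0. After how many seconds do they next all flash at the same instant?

114741 seconds

We need the least common multiple of the intervals.
1159 = 19 × 61
671 = 11 × 61
549 = 3^2 × 61
LCM(1159, 671, 549) = 3^2 × 11 × 19 × 61 = 114741.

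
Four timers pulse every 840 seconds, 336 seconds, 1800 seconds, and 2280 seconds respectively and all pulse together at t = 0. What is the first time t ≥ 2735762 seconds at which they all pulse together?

Joint pulses occur at multiples of LCM(840, 336, 1800, 2280).
840 = 2^3 × 3 × 5 × 7
336 = 2^4 × 3 × 7
1800 = 2^3 × 3^2 × 5^2
2280 = 2^3 × 3 × 5 × 19
LCM(840, 336, 1800, 2280) = 2^4 × 3^2 × 5^2 × 7 × 19 = 478800.
Smallest multiple of 478800 that is ≥ 2735762: ⌈2735762/478800⌉ × 478800 = 6 × 478800 = 2872800.

2872800 seconds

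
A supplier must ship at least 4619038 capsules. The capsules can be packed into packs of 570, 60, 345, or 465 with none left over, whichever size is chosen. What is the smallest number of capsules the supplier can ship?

4876920

The number of capsules must be a common multiple of 570, 60, 345, and 465, so a multiple of their LCM.
570 = 2 × 3 × 5 × 19
60 = 2^2 × 3 × 5
345 = 3 × 5 × 23
465 = 3 × 5 × 31
LCM(570, 60, 345, 465) = 2^2 × 3 × 5 × 19 × 23 × 31 = 812820.
Smallest multiple of 812820 that is ≥ 4619038: ⌈4619038/812820⌉ × 812820 = 6 × 812820 = 4876920.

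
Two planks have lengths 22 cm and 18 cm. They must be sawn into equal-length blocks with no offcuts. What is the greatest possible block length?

2 cm

This is the greatest common divisor of 22 and 18.
22 = 2 × 11
18 = 2 × 3^2
gcd(22, 18) = 2.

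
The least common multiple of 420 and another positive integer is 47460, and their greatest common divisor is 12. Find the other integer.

gcd × lcm = product of the two integers, so the other integer is (12 × 47460) / 420 = 1356.

1356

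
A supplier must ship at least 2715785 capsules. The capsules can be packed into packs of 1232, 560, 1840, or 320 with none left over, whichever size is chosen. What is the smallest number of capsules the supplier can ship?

2833600

The number of capsules must be a common multiple of 1232, 560, 1840, and 320, so a multiple of their LCM.
1232 = 2^4 × 7 × 11
560 = 2^4 × 5 × 7
1840 = 2^4 × 5 × 23
320 = 2^6 × 5
LCM(1232, 560, 1840, 320) = 2^6 × 5 × 7 × 11 × 23 = 566720.
Smallest multiple of 566720 that is ≥ 2715785: ⌈2715785/566720⌉ × 566720 = 5 × 566720 = 2833600.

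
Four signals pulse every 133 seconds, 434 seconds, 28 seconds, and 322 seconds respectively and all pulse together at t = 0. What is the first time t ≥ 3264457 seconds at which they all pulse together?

Joint pulses occur at multiples of LCM(133, 434, 28, 322).
133 = 7 × 19
434 = 2 × 7 × 31
28 = 2^2 × 7
322 = 2 × 7 × 23
LCM(133, 434, 28, 322) = 2^2 × 7 × 19 × 23 × 31 = 379316.
Smallest multiple of 379316 that is ≥ 3264457: ⌈3264457/379316⌉ × 379316 = 9 × 379316 = 3413844.

3413844 seconds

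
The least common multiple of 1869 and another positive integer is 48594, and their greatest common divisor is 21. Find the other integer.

gcd × lcm = product of the two integers, so the other integer is (21 × 48594) / 1869 = 546.

546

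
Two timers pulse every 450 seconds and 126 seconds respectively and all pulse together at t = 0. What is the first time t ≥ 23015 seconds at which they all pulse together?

25200 seconds

Joint pulses occur at multiples of LCM(450, 126).
450 = 2 × 3^2 × 5^2
126 = 2 × 3^2 × 7
LCM(450, 126) = 2 × 3^2 × 5^2 × 7 = 3150.
Smallest multiple of 3150 that is ≥ 23015: ⌈23015/3150⌉ × 3150 = 8 × 3150 = 25200.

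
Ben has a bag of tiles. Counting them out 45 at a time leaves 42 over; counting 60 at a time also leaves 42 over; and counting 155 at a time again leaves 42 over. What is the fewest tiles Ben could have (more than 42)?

5622

N − 42 must be a common multiple of 45, 60, and 155.
45 = 3^2 × 5
60 = 2^2 × 3 × 5
155 = 5 × 31
LCM(45, 60, 155) = 2^2 × 3^2 × 5 × 31 = 5580.
Smallest N > 42 is LCM + 42 = 5580 + 42 = 5622.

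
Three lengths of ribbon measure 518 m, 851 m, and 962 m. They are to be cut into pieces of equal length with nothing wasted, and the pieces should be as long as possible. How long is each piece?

Each piece length must divide every original length, so the longest possible is gcd(518, 851, 962).
518 = 2 × 7 × 37
851 = 23 × 37
962 = 2 × 13 × 37
gcd(518, 851, 962) = 37.

37 m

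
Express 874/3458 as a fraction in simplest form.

874 = 2 × 19 × 23
3458 = 2 × 7 × 13 × 19
gcd(874, 3458) = 2 × 19 = 38.
Divide numerator and denominator by 38: 874/3458 = 23/91.

23/91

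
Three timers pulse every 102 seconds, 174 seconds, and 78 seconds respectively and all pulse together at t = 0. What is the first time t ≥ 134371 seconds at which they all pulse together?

153816 seconds

Joint pulses occur at multiples of LCM(102, 174, 78).
102 = 2 × 3 × 17
174 = 2 × 3 × 29
78 = 2 × 3 × 13
LCM(102, 174, 78) = 2 × 3 × 13 × 17 × 29 = 38454.
Smallest multiple of 38454 that is ≥ 134371: ⌈134371/38454⌉ × 38454 = 4 × 38454 = 153816.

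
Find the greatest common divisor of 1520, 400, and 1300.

20

1520 = 2^4 × 5 × 19
400 = 2^4 × 5^2
1300 = 2^2 × 5^2 × 13
gcd(1520, 400, 1300) = 2^2 × 5 = 20.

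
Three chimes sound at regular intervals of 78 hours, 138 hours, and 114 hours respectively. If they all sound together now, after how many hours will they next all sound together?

The first simultaneous occurrence is after LCM of the individual periods.
78 = 2 × 3 × 13
138 = 2 × 3 × 23
114 = 2 × 3 × 19
LCM(78, 138, 114) = 2 × 3 × 13 × 19 × 23 = 34086.

34086 hours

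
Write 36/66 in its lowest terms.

6/11

36 = 2^2 × 3^2
66 = 2 × 3 × 11
gcd(36, 66) = 2 × 3 = 6.
Divide numerator and denominator by 6: 36/66 = 6/11.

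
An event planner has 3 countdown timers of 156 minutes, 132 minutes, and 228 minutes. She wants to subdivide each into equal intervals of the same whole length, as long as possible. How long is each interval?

The interval must divide each timer length; the longest such is the gcd.
156 = 2^2 × 3 × 13
132 = 2^2 × 3 × 11
228 = 2^2 × 3 × 19
gcd(156, 132, 228) = 2^2 × 3 = 12.

12 minutes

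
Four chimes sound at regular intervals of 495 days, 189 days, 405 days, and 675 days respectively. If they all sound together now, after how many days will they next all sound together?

The first simultaneous occurrence is after LCM of the individual periods.
495 = 3^2 × 5 × 11
189 = 3^3 × 7
405 = 3^4 × 5
675 = 3^3 × 5^2
LCM(495, 189, 405, 675) = 3^4 × 5^2 × 7 × 11 = 155925.

155925 days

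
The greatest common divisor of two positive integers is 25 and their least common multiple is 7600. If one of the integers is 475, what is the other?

For two integers, gcd × lcm = product, so the other is (25 × 7600) / 475 = 190000 / 475 = 400.

400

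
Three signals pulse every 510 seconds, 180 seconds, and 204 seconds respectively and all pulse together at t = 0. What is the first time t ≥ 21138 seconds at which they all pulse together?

21420 seconds

Joint pulses occur at multiples of LCM(510, 180, 204).
510 = 2 × 3 × 5 × 17
180 = 2^2 × 3^2 × 5
204 = 2^2 × 3 × 17
LCM(510, 180, 204) = 2^2 × 3^2 × 5 × 17 = 3060.
Smallest multiple of 3060 that is ≥ 21138: ⌈21138/3060⌉ × 3060 = 7 × 3060 = 21420.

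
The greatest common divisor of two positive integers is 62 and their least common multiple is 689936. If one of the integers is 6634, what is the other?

For two integers, gcd × lcm = product, so the other is (62 × 689936) / 6634 = 42776032 / 6634 = 6448.

6448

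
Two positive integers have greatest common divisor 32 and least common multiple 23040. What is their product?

737280

For any two positive integers, gcd × lcm = product = 32 × 23040 = 737280.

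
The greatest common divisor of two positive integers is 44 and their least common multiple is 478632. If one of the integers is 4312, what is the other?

4884

For two integers, gcd × lcm = product, so the other is (44 × 478632) / 4312 = 21059808 / 4312 = 4884.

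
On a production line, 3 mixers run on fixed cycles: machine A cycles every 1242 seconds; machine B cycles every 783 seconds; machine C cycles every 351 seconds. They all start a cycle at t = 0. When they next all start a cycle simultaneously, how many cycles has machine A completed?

The first common completion time is the LCM of the periods.
1242 = 2 × 3^3 × 23
783 = 3^3 × 29
351 = 3^3 × 13
LCM(1242, 783, 351) = 2 × 3^3 × 13 × 23 × 29 = 468234.
Cycles for period 1242: 468234 / 1242 = 377.

377 cycles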